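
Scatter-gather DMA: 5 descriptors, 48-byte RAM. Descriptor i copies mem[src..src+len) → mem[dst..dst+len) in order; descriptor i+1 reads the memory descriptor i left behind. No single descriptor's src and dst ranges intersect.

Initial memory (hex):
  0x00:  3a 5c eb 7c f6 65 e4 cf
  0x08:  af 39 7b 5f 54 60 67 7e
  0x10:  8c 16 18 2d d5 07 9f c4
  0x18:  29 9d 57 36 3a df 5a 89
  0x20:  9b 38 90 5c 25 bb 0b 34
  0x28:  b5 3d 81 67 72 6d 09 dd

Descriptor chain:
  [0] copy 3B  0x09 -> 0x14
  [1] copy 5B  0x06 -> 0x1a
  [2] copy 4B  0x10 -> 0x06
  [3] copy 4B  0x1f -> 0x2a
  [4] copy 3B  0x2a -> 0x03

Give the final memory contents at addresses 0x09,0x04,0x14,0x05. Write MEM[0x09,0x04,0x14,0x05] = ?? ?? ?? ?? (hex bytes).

#0 dst[0x14+3] := {0x39,0x7b,0x5f}
#1 dst[0x1a+5] := {0xe4,0xcf,0xaf,0x39,0x7b}
#2 dst[0x06+4] := {0x8c,0x16,0x18,0x2d}
#3 dst[0x2a+4] := {0x89,0x9b,0x38,0x90}
#4 dst[0x03+3] := {0x89,0x9b,0x38}
query mem[0x09]=0x2d, mem[0x04]=0x9b, mem[0x14]=0x39, mem[0x05]=0x38

MEM[0x09,0x04,0x14,0x05] = 2d 9b 39 38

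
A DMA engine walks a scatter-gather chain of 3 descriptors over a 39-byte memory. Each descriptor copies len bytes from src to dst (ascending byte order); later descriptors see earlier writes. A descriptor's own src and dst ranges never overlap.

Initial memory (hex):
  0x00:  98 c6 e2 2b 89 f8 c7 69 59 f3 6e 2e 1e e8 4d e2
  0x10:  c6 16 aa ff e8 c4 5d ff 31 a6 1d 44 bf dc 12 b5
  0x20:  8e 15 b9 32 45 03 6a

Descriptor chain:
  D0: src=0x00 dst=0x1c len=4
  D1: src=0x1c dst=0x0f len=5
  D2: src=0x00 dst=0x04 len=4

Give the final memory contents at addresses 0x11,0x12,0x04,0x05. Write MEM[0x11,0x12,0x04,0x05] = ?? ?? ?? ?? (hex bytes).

[0] 0x00->0x1c len=4 : 98 c6 e2 2b
[1] 0x1c->0x0f len=5 : 98 c6 e2 2b 8e
[2] 0x00->0x04 len=4 : 98 c6 e2 2b
query mem[0x11]=0xe2, mem[0x12]=0x2b, mem[0x04]=0x98, mem[0x05]=0xc6

MEM[0x11,0x12,0x04,0x05] = e2 2b 98 c6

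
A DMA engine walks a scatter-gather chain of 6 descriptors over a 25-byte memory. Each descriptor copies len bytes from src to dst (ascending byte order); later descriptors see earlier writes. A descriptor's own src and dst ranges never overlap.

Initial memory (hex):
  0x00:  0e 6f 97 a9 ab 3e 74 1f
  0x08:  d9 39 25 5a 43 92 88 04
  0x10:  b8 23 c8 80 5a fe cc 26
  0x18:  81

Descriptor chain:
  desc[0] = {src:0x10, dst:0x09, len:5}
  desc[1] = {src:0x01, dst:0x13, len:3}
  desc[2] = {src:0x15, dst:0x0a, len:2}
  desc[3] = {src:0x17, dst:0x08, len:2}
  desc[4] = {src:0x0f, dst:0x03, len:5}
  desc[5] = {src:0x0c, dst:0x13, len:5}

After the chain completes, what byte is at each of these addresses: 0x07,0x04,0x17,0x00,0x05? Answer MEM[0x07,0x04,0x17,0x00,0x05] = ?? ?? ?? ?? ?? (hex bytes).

MEM[0x07,0x04,0x17,0x00,0x05] = 6f b8 b8 0e 23

D0: mem[0x09..0x0d] <- [b8 23 c8 80 5a]
D1: mem[0x13..0x15] <- [6f 97 a9]
D2: mem[0x0a..0x0b] <- [a9 cc]
D3: mem[0x08..0x09] <- [26 81]
D4: mem[0x03..0x07] <- [04 b8 23 c8 6f]
D5: mem[0x13..0x17] <- [80 5a 88 04 b8]
query mem[0x07]=0x6f, mem[0x04]=0xb8, mem[0x17]=0xb8, mem[0x00]=0x0e, mem[0x05]=0x23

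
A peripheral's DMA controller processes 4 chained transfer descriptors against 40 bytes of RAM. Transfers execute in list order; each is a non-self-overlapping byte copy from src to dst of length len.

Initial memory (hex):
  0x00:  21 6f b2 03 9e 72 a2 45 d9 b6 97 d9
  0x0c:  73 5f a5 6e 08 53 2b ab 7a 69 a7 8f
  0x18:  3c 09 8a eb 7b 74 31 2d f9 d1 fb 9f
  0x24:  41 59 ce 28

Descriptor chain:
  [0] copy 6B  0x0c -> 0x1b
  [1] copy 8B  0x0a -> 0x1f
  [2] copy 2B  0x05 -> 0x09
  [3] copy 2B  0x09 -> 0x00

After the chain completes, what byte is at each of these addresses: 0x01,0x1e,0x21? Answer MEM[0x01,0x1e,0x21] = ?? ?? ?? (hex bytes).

MEM[0x01,0x1e,0x21] = a2 6e 73

D0: mem[0x1b..0x20] <- [73 5f a5 6e 08 53]
D1: mem[0x1f..0x26] <- [97 d9 73 5f a5 6e 08 53]
D2: mem[0x09..0x0a] <- [72 a2]
D3: mem[0x00..0x01] <- [72 a2]
query mem[0x01]=0xa2, mem[0x1e]=0x6e, mem[0x21]=0x73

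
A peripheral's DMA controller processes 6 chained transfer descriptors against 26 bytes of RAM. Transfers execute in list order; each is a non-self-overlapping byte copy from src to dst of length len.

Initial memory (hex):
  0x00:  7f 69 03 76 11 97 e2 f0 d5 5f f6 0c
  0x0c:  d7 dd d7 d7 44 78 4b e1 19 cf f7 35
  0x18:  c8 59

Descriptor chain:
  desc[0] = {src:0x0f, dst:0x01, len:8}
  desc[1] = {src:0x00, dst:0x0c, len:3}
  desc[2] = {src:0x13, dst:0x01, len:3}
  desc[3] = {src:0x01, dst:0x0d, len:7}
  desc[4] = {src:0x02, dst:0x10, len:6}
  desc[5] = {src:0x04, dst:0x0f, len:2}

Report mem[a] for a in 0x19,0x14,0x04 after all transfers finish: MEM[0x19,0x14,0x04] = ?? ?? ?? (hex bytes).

[0] 0x0f->0x01 len=8 : d7 44 78 4b e1 19 cf f7
[1] 0x00->0x0c len=3 : 7f d7 44
[2] 0x13->0x01 len=3 : e1 19 cf
[3] 0x01->0x0d len=7 : e1 19 cf 4b e1 19 cf
[4] 0x02->0x10 len=6 : 19 cf 4b e1 19 cf
[5] 0x04->0x0f len=2 : 4b e1
query mem[0x19]=0x59, mem[0x14]=0x19, mem[0x04]=0x4b

MEM[0x19,0x14,0x04] = 59 19 4b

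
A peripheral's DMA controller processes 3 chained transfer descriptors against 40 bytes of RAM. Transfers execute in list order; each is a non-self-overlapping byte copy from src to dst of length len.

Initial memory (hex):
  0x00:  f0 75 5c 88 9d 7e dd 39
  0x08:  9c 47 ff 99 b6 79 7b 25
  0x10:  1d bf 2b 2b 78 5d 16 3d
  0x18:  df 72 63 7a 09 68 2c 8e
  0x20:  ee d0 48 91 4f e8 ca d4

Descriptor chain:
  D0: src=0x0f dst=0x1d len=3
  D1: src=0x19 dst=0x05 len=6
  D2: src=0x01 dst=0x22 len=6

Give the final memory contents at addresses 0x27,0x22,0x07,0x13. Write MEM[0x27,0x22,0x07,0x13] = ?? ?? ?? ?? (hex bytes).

D0: mem[0x1d..0x1f] <- [25 1d bf]
D1: mem[0x05..0x0a] <- [72 63 7a 09 25 1d]
D2: mem[0x22..0x27] <- [75 5c 88 9d 72 63]
query mem[0x27]=0x63, mem[0x22]=0x75, mem[0x07]=0x7a, mem[0x13]=0x2b

MEM[0x27,0x22,0x07,0x13] = 63 75 7a 2b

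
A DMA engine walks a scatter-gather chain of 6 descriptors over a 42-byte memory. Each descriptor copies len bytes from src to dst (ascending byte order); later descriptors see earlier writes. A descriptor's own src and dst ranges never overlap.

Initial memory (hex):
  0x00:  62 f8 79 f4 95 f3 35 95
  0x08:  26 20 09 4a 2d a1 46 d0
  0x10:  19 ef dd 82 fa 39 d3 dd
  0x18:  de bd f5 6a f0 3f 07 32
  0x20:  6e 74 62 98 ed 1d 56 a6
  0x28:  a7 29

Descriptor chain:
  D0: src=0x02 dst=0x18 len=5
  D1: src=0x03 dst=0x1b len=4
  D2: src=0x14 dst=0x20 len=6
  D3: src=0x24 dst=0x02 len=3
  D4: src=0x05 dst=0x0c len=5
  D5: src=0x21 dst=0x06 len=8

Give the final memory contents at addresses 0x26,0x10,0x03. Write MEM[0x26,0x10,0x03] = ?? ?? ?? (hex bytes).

[0] 0x02->0x18 len=5 : 79 f4 95 f3 35
[1] 0x03->0x1b len=4 : f4 95 f3 35
[2] 0x14->0x20 len=6 : fa 39 d3 dd 79 f4
[3] 0x24->0x02 len=3 : 79 f4 56
[4] 0x05->0x0c len=5 : f3 35 95 26 20
[5] 0x21->0x06 len=8 : 39 d3 dd 79 f4 56 a6 a7
query mem[0x26]=0x56, mem[0x10]=0x20, mem[0x03]=0xf4

MEM[0x26,0x10,0x03] = 56 20 f4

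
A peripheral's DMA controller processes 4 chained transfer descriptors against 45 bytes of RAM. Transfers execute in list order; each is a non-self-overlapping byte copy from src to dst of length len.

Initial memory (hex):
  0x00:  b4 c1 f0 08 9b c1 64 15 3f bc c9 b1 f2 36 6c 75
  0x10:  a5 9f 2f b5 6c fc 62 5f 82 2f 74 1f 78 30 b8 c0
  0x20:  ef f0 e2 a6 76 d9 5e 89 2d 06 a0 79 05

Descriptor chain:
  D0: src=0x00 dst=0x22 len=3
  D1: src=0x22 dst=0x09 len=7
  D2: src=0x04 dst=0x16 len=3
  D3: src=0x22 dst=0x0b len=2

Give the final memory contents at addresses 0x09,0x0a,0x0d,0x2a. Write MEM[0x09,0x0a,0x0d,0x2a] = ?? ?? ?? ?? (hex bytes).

MEM[0x09,0x0a,0x0d,0x2a] = b4 c1 5e a0

  after D0: wrote 3B at 0x22 = b4c1f0
  after D1: wrote 7B at 0x09 = b4c1f0d95e892d
  after D2: wrote 3B at 0x16 = 9bc164
  after D3: wrote 2B at 0x0b = b4c1
query mem[0x09]=0xb4, mem[0x0a]=0xc1, mem[0x0d]=0x5e, mem[0x2a]=0xa0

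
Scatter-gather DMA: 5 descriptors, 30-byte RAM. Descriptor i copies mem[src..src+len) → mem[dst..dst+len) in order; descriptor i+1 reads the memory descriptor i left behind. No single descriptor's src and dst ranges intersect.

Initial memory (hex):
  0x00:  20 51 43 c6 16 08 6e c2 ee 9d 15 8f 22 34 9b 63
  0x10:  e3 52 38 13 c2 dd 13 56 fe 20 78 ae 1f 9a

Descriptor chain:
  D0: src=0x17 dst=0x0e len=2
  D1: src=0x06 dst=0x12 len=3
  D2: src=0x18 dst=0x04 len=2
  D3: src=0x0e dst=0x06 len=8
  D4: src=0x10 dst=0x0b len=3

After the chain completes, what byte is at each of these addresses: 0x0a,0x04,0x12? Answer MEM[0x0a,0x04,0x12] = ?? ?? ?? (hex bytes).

MEM[0x0a,0x04,0x12] = 6e fe 6e

  after D0: wrote 2B at 0x0e = 56fe
  after D1: wrote 3B at 0x12 = 6ec2ee
  after D2: wrote 2B at 0x04 = fe20
  after D3: wrote 8B at 0x06 = 56fee3526ec2eedd
  after D4: wrote 3B at 0x0b = e3526e
query mem[0x0a]=0x6e, mem[0x04]=0xfe, mem[0x12]=0x6e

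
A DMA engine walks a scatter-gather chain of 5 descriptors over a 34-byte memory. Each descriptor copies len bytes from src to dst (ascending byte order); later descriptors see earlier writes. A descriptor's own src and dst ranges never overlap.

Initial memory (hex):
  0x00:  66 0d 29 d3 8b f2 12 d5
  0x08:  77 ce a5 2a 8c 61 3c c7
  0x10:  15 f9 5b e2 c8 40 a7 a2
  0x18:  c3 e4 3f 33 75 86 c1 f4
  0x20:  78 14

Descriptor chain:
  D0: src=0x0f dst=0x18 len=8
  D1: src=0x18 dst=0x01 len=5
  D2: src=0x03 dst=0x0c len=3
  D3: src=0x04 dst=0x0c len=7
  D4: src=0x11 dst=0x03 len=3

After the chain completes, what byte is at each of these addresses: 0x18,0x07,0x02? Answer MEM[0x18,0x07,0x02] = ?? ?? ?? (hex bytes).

MEM[0x18,0x07,0x02] = c7 d5 15

D0: mem[0x18..0x1f] <- [c7 15 f9 5b e2 c8 40 a7]
D1: mem[0x01..0x05] <- [c7 15 f9 5b e2]
D2: mem[0x0c..0x0e] <- [f9 5b e2]
D3: mem[0x0c..0x12] <- [5b e2 12 d5 77 ce a5]
D4: mem[0x03..0x05] <- [ce a5 e2]
query mem[0x18]=0xc7, mem[0x07]=0xd5, mem[0x02]=0x15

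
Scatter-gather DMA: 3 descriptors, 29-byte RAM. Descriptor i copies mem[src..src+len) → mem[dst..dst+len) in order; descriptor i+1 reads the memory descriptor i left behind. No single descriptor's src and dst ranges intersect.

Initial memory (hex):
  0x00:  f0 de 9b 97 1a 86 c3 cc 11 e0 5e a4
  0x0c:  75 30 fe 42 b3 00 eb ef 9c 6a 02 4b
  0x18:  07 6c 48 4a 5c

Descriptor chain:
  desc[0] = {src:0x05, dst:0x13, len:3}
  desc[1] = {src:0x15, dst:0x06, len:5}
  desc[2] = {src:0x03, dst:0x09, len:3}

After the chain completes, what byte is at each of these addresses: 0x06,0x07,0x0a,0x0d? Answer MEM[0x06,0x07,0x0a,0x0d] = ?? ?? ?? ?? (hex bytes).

MEM[0x06,0x07,0x0a,0x0d] = cc 02 1a 30

  after D0: wrote 3B at 0x13 = 86c3cc
  after D1: wrote 5B at 0x06 = cc024b076c
  after D2: wrote 3B at 0x09 = 971a86
query mem[0x06]=0xcc, mem[0x07]=0x02, mem[0x0a]=0x1a, mem[0x0d]=0x30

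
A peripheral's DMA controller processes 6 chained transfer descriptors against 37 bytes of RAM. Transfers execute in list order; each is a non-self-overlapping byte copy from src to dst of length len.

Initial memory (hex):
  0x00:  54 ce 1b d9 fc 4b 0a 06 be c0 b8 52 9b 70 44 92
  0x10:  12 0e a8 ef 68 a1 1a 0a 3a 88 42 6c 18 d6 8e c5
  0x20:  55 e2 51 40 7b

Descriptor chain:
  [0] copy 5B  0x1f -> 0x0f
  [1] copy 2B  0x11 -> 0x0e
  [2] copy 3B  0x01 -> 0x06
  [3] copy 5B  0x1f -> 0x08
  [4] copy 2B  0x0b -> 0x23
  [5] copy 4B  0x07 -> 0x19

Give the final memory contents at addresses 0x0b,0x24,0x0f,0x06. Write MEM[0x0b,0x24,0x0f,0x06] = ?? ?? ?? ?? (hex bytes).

[0] 0x1f->0x0f len=5 : c5 55 e2 51 40
[1] 0x11->0x0e len=2 : e2 51
[2] 0x01->0x06 len=3 : ce 1b d9
[3] 0x1f->0x08 len=5 : c5 55 e2 51 40
[4] 0x0b->0x23 len=2 : 51 40
[5] 0x07->0x19 len=4 : 1b c5 55 e2
query mem[0x0b]=0x51, mem[0x24]=0x40, mem[0x0f]=0x51, mem[0x06]=0xce

MEM[0x0b,0x24,0x0f,0x06] = 51 40 51 ce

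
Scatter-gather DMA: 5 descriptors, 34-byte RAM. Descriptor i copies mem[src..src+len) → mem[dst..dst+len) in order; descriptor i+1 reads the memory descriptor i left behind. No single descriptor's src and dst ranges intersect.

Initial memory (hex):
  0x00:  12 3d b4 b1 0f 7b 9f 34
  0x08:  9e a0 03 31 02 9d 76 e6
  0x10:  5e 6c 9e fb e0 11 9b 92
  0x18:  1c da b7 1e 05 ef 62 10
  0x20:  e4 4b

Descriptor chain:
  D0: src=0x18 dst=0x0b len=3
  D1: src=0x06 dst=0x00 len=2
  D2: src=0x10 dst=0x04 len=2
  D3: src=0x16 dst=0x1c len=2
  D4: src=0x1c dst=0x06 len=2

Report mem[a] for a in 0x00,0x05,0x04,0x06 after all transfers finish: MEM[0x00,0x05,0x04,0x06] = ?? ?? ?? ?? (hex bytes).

#0 dst[0x0b+3] := {0x1c,0xda,0xb7}
#1 dst[0x00+2] := {0x9f,0x34}
#2 dst[0x04+2] := {0x5e,0x6c}
#3 dst[0x1c+2] := {0x9b,0x92}
#4 dst[0x06+2] := {0x9b,0x92}
query mem[0x00]=0x9f, mem[0x05]=0x6c, mem[0x04]=0x5e, mem[0x06]=0x9b

MEM[0x00,0x05,0x04,0x06] = 9f 6c 5e 9b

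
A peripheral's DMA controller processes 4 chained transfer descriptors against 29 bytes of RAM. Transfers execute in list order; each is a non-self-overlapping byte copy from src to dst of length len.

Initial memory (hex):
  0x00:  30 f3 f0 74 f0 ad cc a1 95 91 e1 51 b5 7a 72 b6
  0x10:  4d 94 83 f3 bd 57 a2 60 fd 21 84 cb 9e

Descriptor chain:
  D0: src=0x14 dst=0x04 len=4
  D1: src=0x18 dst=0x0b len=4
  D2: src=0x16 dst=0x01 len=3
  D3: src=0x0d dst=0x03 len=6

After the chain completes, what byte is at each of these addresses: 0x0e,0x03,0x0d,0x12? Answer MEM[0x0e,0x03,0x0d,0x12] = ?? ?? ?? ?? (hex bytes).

  after D0: wrote 4B at 0x04 = bd57a260
  after D1: wrote 4B at 0x0b = fd2184cb
  after D2: wrote 3B at 0x01 = a260fd
  after D3: wrote 6B at 0x03 = 84cbb64d9483
query mem[0x0e]=0xcb, mem[0x03]=0x84, mem[0x0d]=0x84, mem[0x12]=0x83

MEM[0x0e,0x03,0x0d,0x12] = cb 84 84 83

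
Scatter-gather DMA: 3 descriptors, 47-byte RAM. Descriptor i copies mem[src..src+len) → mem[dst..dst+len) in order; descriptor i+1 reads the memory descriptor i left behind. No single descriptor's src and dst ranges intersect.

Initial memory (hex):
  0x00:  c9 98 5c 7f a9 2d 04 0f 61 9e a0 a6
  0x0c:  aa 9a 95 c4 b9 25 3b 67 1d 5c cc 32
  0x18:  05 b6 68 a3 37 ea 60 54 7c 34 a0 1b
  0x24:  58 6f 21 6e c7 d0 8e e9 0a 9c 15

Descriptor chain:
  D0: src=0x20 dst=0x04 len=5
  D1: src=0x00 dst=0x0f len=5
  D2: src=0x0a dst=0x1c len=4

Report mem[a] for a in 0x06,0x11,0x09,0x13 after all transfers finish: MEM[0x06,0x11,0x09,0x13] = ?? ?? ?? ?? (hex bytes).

MEM[0x06,0x11,0x09,0x13] = a0 5c 9e 7c

  after D0: wrote 5B at 0x04 = 7c34a01b58
  after D1: wrote 5B at 0x0f = c9985c7f7c
  after D2: wrote 4B at 0x1c = a0a6aa9a
query mem[0x06]=0xa0, mem[0x11]=0x5c, mem[0x09]=0x9e, mem[0x13]=0x7c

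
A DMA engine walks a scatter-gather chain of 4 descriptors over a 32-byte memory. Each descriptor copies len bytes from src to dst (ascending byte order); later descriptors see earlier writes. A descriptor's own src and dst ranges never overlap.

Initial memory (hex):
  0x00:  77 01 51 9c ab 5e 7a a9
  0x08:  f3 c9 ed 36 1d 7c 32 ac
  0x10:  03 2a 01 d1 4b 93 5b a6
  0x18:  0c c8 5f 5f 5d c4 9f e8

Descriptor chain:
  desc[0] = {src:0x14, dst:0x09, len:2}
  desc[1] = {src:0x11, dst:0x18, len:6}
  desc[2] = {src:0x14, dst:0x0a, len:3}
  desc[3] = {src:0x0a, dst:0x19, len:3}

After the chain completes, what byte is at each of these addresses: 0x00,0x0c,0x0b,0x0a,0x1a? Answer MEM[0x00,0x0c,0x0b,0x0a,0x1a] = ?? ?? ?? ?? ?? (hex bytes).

MEM[0x00,0x0c,0x0b,0x0a,0x1a] = 77 5b 93 4b 93

[0] 0x14->0x09 len=2 : 4b 93
[1] 0x11->0x18 len=6 : 2a 01 d1 4b 93 5b
[2] 0x14->0x0a len=3 : 4b 93 5b
[3] 0x0a->0x19 len=3 : 4b 93 5b
query mem[0x00]=0x77, mem[0x0c]=0x5b, mem[0x0b]=0x93, mem[0x0a]=0x4b, mem[0x1a]=0x93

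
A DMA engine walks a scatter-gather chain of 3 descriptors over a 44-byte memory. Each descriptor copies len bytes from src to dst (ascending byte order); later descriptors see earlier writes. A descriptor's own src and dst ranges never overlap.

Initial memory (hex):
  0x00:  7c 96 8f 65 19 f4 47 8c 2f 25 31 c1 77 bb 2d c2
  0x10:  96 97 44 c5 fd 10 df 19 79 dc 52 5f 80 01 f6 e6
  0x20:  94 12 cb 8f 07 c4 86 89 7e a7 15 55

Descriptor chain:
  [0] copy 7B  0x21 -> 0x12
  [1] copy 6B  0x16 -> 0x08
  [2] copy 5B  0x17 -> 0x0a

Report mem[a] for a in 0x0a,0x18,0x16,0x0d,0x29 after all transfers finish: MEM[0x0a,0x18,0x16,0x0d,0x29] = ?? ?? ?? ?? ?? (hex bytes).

  after D0: wrote 7B at 0x12 = 12cb8f07c48689
  after D1: wrote 6B at 0x08 = c48689dc525f
  after D2: wrote 5B at 0x0a = 8689dc525f
query mem[0x0a]=0x86, mem[0x18]=0x89, mem[0x16]=0xc4, mem[0x0d]=0x52, mem[0x29]=0xa7

MEM[0x0a,0x18,0x16,0x0d,0x29] = 86 89 c4 52 a7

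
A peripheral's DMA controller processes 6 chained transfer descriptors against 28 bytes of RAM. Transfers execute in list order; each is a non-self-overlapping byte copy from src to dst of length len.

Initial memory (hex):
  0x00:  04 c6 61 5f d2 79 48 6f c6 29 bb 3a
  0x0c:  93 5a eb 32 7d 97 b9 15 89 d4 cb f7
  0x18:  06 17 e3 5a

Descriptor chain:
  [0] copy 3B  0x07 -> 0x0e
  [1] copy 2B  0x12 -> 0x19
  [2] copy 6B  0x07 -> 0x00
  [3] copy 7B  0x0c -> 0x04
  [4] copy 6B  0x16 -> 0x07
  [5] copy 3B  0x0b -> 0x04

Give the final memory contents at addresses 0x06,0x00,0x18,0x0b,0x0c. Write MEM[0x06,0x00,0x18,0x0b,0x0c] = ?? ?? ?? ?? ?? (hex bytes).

MEM[0x06,0x00,0x18,0x0b,0x0c] = 5a 6f 06 15 5a

D0: mem[0x0e..0x10] <- [6f c6 29]
D1: mem[0x19..0x1a] <- [b9 15]
D2: mem[0x00..0x05] <- [6f c6 29 bb 3a 93]
D3: mem[0x04..0x0a] <- [93 5a 6f c6 29 97 b9]
D4: mem[0x07..0x0c] <- [cb f7 06 b9 15 5a]
D5: mem[0x04..0x06] <- [15 5a 5a]
query mem[0x06]=0x5a, mem[0x00]=0x6f, mem[0x18]=0x06, mem[0x0b]=0x15, mem[0x0c]=0x5a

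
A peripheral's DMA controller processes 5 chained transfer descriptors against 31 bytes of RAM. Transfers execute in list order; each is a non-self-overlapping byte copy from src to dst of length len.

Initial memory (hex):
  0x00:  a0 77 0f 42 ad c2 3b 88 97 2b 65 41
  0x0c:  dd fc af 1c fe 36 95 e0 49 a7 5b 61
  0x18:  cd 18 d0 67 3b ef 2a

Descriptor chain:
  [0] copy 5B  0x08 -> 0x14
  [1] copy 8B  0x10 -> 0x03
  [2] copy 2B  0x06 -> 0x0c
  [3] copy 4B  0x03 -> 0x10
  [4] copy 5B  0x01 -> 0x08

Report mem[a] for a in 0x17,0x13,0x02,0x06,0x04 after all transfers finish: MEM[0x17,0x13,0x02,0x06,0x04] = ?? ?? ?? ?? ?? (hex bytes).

D0: mem[0x14..0x18] <- [97 2b 65 41 dd]
D1: mem[0x03..0x0a] <- [fe 36 95 e0 97 2b 65 41]
D2: mem[0x0c..0x0d] <- [e0 97]
D3: mem[0x10..0x13] <- [fe 36 95 e0]
D4: mem[0x08..0x0c] <- [77 0f fe 36 95]
query mem[0x17]=0x41, mem[0x13]=0xe0, mem[0x02]=0x0f, mem[0x06]=0xe0, mem[0x04]=0x36

MEM[0x17,0x13,0x02,0x06,0x04] = 41 e0 0f e0 36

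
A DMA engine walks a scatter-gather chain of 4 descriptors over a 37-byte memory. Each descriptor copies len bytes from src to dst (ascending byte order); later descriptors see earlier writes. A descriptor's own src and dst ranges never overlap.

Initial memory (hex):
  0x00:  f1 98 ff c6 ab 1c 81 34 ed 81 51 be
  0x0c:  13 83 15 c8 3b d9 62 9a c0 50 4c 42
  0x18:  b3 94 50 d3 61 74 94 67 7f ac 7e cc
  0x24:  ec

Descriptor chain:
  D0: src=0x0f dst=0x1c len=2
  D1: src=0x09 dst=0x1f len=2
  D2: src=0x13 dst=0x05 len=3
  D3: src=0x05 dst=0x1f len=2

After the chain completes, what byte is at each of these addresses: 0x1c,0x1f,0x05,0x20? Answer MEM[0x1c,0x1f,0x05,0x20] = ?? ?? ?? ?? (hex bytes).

MEM[0x1c,0x1f,0x05,0x20] = c8 9a 9a c0

D0: mem[0x1c..0x1d] <- [c8 3b]
D1: mem[0x1f..0x20] <- [81 51]
D2: mem[0x05..0x07] <- [9a c0 50]
D3: mem[0x1f..0x20] <- [9a c0]
query mem[0x1c]=0xc8, mem[0x1f]=0x9a, mem[0x05]=0x9a, mem[0x20]=0xc0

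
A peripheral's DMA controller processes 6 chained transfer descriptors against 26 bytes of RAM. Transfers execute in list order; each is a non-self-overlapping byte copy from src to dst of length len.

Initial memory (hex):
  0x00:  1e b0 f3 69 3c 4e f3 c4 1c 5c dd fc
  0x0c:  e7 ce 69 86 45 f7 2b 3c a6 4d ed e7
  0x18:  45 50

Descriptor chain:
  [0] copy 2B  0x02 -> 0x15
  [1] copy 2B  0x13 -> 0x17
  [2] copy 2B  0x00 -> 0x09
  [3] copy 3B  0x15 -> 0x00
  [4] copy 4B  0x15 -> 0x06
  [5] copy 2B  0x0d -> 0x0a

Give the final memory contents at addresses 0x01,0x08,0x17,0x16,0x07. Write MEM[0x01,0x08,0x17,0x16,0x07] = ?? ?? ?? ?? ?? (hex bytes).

MEM[0x01,0x08,0x17,0x16,0x07] = 69 3c 3c 69 69

#0 dst[0x15+2] := {0xf3,0x69}
#1 dst[0x17+2] := {0x3c,0xa6}
#2 dst[0x09+2] := {0x1e,0xb0}
#3 dst[0x00+3] := {0xf3,0x69,0x3c}
#4 dst[0x06+4] := {0xf3,0x69,0x3c,0xa6}
#5 dst[0x0a+2] := {0xce,0x69}
query mem[0x01]=0x69, mem[0x08]=0x3c, mem[0x17]=0x3c, mem[0x16]=0x69, mem[0x07]=0x69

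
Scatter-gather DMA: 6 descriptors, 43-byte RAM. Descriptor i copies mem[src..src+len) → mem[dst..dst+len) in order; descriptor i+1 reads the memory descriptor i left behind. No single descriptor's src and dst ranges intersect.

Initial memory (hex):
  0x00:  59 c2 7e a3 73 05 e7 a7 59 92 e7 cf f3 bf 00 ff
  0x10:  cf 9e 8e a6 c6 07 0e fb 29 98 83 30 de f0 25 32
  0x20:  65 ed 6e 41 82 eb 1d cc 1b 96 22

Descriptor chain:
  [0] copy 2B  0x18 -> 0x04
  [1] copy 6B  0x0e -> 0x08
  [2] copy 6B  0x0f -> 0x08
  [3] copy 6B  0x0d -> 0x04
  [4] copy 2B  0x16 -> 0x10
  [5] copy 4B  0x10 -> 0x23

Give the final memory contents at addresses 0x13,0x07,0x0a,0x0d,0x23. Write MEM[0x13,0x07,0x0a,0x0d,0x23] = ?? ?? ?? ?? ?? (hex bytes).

D0: mem[0x04..0x05] <- [29 98]
D1: mem[0x08..0x0d] <- [00 ff cf 9e 8e a6]
D2: mem[0x08..0x0d] <- [ff cf 9e 8e a6 c6]
D3: mem[0x04..0x09] <- [c6 00 ff cf 9e 8e]
D4: mem[0x10..0x11] <- [0e fb]
D5: mem[0x23..0x26] <- [0e fb 8e a6]
query mem[0x13]=0xa6, mem[0x07]=0xcf, mem[0x0a]=0x9e, mem[0x0d]=0xc6, mem[0x23]=0x0e

MEM[0x13,0x07,0x0a,0x0d,0x23] = a6 cf 9e c6 0e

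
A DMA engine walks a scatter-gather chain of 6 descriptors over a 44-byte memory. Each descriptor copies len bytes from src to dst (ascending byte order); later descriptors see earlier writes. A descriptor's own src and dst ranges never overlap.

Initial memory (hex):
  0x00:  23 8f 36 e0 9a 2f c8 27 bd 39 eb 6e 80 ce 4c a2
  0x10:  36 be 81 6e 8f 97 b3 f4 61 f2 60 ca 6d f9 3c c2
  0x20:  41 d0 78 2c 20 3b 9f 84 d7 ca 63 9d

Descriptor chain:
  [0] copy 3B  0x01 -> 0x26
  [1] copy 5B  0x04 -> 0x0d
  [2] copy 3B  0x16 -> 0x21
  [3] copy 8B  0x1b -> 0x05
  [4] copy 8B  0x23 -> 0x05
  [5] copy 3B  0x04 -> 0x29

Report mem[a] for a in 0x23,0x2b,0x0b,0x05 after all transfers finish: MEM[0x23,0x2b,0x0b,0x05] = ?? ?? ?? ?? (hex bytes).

MEM[0x23,0x2b,0x0b,0x05] = 61 20 ca 61

  after D0: wrote 3B at 0x26 = 8f36e0
  after D1: wrote 5B at 0x0d = 9a2fc827bd
  after D2: wrote 3B at 0x21 = b3f461
  after D3: wrote 8B at 0x05 = ca6df93cc241b3f4
  after D4: wrote 8B at 0x05 = 61203b8f36e0ca63
  after D5: wrote 3B at 0x29 = 9a6120
query mem[0x23]=0x61, mem[0x2b]=0x20, mem[0x0b]=0xca, mem[0x05]=0x61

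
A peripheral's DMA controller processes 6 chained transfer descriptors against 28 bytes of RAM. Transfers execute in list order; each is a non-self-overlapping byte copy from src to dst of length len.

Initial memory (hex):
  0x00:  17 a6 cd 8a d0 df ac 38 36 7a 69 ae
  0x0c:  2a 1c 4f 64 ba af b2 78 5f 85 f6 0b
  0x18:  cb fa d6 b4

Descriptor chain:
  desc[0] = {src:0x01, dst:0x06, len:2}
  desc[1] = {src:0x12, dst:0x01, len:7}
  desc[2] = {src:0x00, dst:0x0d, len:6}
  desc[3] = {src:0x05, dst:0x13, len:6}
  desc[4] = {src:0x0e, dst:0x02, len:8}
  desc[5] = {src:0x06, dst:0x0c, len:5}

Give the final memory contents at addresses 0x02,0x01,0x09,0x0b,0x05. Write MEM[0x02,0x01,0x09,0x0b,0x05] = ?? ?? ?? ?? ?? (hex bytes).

  after D0: wrote 2B at 0x06 = a6cd
  after D1: wrote 7B at 0x01 = b2785f85f60bcb
  after D2: wrote 6B at 0x0d = 17b2785f85f6
  after D3: wrote 6B at 0x13 = f60bcb367a69
  after D4: wrote 8B at 0x02 = b2785f85f6f60bcb
  after D5: wrote 5B at 0x0c = f6f60bcb69
query mem[0x02]=0xb2, mem[0x01]=0xb2, mem[0x09]=0xcb, mem[0x0b]=0xae, mem[0x05]=0x85

MEM[0x02,0x01,0x09,0x0b,0x05] = b2 b2 cb ae 85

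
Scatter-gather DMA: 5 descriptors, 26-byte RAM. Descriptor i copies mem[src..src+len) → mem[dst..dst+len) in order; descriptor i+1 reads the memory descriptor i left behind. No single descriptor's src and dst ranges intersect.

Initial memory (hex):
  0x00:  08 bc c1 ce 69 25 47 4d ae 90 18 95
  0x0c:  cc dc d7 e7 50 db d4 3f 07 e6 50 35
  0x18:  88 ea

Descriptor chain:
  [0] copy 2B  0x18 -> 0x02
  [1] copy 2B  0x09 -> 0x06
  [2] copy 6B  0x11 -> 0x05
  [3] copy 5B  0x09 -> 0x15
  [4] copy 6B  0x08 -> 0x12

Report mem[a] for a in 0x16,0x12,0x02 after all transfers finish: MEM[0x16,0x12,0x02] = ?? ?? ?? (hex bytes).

[0] 0x18->0x02 len=2 : 88 ea
[1] 0x09->0x06 len=2 : 90 18
[2] 0x11->0x05 len=6 : db d4 3f 07 e6 50
[3] 0x09->0x15 len=5 : e6 50 95 cc dc
[4] 0x08->0x12 len=6 : 07 e6 50 95 cc dc
query mem[0x16]=0xcc, mem[0x12]=0x07, mem[0x02]=0x88

MEM[0x16,0x12,0x02] = cc 07 88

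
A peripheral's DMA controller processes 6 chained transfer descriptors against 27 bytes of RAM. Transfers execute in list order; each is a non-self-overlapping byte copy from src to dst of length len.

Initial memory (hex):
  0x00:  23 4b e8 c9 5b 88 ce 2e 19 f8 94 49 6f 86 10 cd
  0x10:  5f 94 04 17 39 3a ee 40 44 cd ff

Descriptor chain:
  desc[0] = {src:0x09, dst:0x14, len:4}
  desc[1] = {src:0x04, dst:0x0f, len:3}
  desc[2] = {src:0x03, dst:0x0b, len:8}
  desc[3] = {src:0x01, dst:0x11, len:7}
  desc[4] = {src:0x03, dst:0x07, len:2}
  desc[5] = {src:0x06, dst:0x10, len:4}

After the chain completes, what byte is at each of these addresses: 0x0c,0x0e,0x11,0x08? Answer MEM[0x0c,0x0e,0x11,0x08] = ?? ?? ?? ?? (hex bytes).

MEM[0x0c,0x0e,0x11,0x08] = 5b ce c9 5b

D0: mem[0x14..0x17] <- [f8 94 49 6f]
D1: mem[0x0f..0x11] <- [5b 88 ce]
D2: mem[0x0b..0x12] <- [c9 5b 88 ce 2e 19 f8 94]
D3: mem[0x11..0x17] <- [4b e8 c9 5b 88 ce 2e]
D4: mem[0x07..0x08] <- [c9 5b]
D5: mem[0x10..0x13] <- [ce c9 5b f8]
query mem[0x0c]=0x5b, mem[0x0e]=0xce, mem[0x11]=0xc9, mem[0x08]=0x5b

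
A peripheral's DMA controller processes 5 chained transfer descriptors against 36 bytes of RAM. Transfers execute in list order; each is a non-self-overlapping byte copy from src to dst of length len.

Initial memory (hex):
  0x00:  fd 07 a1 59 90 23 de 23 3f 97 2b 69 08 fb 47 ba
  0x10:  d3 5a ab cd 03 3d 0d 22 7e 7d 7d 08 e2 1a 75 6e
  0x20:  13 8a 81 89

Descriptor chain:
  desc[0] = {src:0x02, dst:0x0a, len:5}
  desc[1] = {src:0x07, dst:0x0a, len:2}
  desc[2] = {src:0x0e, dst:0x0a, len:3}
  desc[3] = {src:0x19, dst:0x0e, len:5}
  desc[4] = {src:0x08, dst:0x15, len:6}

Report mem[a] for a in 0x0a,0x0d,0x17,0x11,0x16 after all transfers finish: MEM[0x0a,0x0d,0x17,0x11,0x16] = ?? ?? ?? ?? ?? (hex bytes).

D0: mem[0x0a..0x0e] <- [a1 59 90 23 de]
D1: mem[0x0a..0x0b] <- [23 3f]
D2: mem[0x0a..0x0c] <- [de ba d3]
D3: mem[0x0e..0x12] <- [7d 7d 08 e2 1a]
D4: mem[0x15..0x1a] <- [3f 97 de ba d3 23]
query mem[0x0a]=0xde, mem[0x0d]=0x23, mem[0x17]=0xde, mem[0x11]=0xe2, mem[0x16]=0x97

MEM[0x0a,0x0d,0x17,0x11,0x16] = de 23 de e2 97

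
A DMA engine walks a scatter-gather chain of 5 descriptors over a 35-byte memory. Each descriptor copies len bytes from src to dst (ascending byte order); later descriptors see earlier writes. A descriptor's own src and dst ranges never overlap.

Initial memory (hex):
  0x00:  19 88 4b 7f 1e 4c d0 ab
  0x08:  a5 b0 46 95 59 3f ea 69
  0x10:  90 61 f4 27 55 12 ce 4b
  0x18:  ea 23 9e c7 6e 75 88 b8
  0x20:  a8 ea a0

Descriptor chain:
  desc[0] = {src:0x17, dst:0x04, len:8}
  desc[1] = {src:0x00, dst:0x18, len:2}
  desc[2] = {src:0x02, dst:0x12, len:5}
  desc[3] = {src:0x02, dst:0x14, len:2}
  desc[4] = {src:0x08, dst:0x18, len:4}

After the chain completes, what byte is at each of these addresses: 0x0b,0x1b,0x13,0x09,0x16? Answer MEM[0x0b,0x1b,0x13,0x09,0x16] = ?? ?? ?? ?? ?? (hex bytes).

D0: mem[0x04..0x0b] <- [4b ea 23 9e c7 6e 75 88]
D1: mem[0x18..0x19] <- [19 88]
D2: mem[0x12..0x16] <- [4b 7f 4b ea 23]
D3: mem[0x14..0x15] <- [4b 7f]
D4: mem[0x18..0x1b] <- [c7 6e 75 88]
query mem[0x0b]=0x88, mem[0x1b]=0x88, mem[0x13]=0x7f, mem[0x09]=0x6e, mem[0x16]=0x23

MEM[0x0b,0x1b,0x13,0x09,0x16] = 88 88 7f 6e 23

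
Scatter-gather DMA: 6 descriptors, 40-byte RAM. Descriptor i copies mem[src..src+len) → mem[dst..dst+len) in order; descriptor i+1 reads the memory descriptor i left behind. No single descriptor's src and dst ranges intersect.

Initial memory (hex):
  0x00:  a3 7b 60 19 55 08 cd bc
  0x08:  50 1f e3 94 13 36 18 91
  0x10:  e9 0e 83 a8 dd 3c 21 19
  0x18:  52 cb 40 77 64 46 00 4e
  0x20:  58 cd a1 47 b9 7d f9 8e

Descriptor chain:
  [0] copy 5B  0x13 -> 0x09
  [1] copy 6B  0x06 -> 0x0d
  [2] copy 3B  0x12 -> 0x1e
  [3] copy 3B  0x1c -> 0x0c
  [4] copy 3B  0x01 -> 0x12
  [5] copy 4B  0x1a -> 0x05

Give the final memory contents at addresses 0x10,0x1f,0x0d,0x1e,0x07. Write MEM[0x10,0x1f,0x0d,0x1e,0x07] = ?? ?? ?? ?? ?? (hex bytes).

#0 dst[0x09+5] := {0xa8,0xdd,0x3c,0x21,0x19}
#1 dst[0x0d+6] := {0xcd,0xbc,0x50,0xa8,0xdd,0x3c}
#2 dst[0x1e+3] := {0x3c,0xa8,0xdd}
#3 dst[0x0c+3] := {0x64,0x46,0x3c}
#4 dst[0x12+3] := {0x7b,0x60,0x19}
#5 dst[0x05+4] := {0x40,0x77,0x64,0x46}
query mem[0x10]=0xa8, mem[0x1f]=0xa8, mem[0x0d]=0x46, mem[0x1e]=0x3c, mem[0x07]=0x64

MEM[0x10,0x1f,0x0d,0x1e,0x07] = a8 a8 46 3c 64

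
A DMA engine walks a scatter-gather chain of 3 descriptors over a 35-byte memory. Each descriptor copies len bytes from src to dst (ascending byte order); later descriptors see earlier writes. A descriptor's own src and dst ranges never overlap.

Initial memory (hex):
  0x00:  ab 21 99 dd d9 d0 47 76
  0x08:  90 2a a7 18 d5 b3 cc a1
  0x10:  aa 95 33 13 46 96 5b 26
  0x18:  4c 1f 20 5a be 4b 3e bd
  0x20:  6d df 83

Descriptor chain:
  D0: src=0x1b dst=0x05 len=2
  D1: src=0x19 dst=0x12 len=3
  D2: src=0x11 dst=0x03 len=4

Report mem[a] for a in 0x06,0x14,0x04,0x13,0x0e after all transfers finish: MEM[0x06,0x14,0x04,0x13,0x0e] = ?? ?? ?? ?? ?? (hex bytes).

MEM[0x06,0x14,0x04,0x13,0x0e] = 5a 5a 1f 20 cc

  after D0: wrote 2B at 0x05 = 5abe
  after D1: wrote 3B at 0x12 = 1f205a
  after D2: wrote 4B at 0x03 = 951f205a
query mem[0x06]=0x5a, mem[0x14]=0x5a, mem[0x04]=0x1f, mem[0x13]=0x20, mem[0x0e]=0xcc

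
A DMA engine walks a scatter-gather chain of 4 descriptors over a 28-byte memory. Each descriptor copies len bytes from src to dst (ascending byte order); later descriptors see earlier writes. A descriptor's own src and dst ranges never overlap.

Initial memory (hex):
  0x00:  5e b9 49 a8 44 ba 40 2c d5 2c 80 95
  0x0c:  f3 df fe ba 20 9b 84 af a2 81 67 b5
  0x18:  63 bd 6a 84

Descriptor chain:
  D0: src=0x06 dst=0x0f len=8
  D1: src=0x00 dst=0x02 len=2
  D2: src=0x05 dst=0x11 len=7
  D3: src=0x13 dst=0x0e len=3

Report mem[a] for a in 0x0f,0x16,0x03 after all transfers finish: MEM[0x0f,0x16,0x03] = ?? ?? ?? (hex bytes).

MEM[0x0f,0x16,0x03] = d5 80 b9

#0 dst[0x0f+8] := {0x40,0x2c,0xd5,0x2c,0x80,0x95,0xf3,0xdf}
#1 dst[0x02+2] := {0x5e,0xb9}
#2 dst[0x11+7] := {0xba,0x40,0x2c,0xd5,0x2c,0x80,0x95}
#3 dst[0x0e+3] := {0x2c,0xd5,0x2c}
query mem[0x0f]=0xd5, mem[0x16]=0x80, mem[0x03]=0xb9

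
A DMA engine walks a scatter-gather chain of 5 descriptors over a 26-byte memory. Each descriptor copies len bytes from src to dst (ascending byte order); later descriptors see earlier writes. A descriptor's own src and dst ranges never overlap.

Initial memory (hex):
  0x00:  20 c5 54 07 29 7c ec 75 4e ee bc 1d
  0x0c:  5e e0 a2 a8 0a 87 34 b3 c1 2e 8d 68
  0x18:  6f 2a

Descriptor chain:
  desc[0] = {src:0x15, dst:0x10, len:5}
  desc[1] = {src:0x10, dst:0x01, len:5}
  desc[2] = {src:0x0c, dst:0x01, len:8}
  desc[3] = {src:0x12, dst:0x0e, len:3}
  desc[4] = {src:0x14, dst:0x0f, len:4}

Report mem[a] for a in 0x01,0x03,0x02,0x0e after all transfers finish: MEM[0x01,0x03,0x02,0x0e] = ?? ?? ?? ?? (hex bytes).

MEM[0x01,0x03,0x02,0x0e] = 5e a2 e0 68

D0: mem[0x10..0x14] <- [2e 8d 68 6f 2a]
D1: mem[0x01..0x05] <- [2e 8d 68 6f 2a]
D2: mem[0x01..0x08] <- [5e e0 a2 a8 2e 8d 68 6f]
D3: mem[0x0e..0x10] <- [68 6f 2a]
D4: mem[0x0f..0x12] <- [2a 2e 8d 68]
query mem[0x01]=0x5e, mem[0x03]=0xa2, mem[0x02]=0xe0, mem[0x0e]=0x68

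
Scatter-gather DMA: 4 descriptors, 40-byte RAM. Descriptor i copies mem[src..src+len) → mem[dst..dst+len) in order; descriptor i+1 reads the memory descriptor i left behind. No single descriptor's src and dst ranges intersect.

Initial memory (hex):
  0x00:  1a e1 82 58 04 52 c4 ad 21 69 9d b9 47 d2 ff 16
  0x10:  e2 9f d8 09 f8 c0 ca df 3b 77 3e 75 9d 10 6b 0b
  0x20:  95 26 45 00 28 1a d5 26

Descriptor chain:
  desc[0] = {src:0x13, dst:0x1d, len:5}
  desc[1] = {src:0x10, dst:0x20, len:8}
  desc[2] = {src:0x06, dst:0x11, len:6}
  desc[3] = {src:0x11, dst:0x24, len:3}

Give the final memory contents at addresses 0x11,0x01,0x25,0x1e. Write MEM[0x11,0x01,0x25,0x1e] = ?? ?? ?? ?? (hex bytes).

D0: mem[0x1d..0x21] <- [09 f8 c0 ca df]
D1: mem[0x20..0x27] <- [e2 9f d8 09 f8 c0 ca df]
D2: mem[0x11..0x16] <- [c4 ad 21 69 9d b9]
D3: mem[0x24..0x26] <- [c4 ad 21]
query mem[0x11]=0xc4, mem[0x01]=0xe1, mem[0x25]=0xad, mem[0x1e]=0xf8

MEM[0x11,0x01,0x25,0x1e] = c4 e1 ad f8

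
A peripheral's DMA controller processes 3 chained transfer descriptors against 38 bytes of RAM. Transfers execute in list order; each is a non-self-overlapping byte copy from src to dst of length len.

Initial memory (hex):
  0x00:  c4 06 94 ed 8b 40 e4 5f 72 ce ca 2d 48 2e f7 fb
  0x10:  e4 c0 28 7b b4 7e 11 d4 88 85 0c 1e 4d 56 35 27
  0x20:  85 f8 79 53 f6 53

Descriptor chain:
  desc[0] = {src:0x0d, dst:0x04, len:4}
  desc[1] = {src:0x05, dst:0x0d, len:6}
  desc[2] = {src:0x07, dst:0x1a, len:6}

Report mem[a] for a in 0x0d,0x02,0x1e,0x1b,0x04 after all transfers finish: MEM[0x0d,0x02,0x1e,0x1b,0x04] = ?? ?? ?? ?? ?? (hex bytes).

MEM[0x0d,0x02,0x1e,0x1b,0x04] = f7 94 2d 72 2e

#0 dst[0x04+4] := {0x2e,0xf7,0xfb,0xe4}
#1 dst[0x0d+6] := {0xf7,0xfb,0xe4,0x72,0xce,0xca}
#2 dst[0x1a+6] := {0xe4,0x72,0xce,0xca,0x2d,0x48}
query mem[0x0d]=0xf7, mem[0x02]=0x94, mem[0x1e]=0x2d, mem[0x1b]=0x72, mem[0x04]=0x2e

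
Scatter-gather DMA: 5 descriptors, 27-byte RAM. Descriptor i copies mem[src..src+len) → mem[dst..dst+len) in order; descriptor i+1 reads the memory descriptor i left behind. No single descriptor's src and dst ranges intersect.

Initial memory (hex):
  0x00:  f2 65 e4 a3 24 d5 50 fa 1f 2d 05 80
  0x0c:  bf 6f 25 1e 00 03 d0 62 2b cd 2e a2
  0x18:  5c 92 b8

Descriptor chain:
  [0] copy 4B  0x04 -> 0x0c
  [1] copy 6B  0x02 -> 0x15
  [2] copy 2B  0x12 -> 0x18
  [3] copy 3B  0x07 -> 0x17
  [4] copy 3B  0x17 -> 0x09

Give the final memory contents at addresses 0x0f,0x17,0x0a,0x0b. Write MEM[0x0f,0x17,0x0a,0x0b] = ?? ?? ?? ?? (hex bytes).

MEM[0x0f,0x17,0x0a,0x0b] = fa fa 1f 2d

  after D0: wrote 4B at 0x0c = 24d550fa
  after D1: wrote 6B at 0x15 = e4a324d550fa
  after D2: wrote 2B at 0x18 = d062
  after D3: wrote 3B at 0x17 = fa1f2d
  after D4: wrote 3B at 0x09 = fa1f2d
query mem[0x0f]=0xfa, mem[0x17]=0xfa, mem[0x0a]=0x1f, mem[0x0b]=0x2d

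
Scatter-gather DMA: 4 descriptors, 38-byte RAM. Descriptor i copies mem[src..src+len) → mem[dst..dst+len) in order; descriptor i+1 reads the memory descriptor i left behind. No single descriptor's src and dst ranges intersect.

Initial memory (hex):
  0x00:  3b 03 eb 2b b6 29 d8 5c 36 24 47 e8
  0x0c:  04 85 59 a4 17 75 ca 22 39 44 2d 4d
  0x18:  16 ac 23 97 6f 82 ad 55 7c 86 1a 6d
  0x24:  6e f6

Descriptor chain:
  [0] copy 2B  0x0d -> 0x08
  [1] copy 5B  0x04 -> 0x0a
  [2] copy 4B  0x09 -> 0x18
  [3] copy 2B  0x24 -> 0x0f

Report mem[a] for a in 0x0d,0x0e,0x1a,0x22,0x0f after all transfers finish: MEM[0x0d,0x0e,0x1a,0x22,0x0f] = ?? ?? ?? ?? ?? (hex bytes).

MEM[0x0d,0x0e,0x1a,0x22,0x0f] = 5c 85 29 1a 6e

#0 dst[0x08+2] := {0x85,0x59}
#1 dst[0x0a+5] := {0xb6,0x29,0xd8,0x5c,0x85}
#2 dst[0x18+4] := {0x59,0xb6,0x29,0xd8}
#3 dst[0x0f+2] := {0x6e,0xf6}
query mem[0x0d]=0x5c, mem[0x0e]=0x85, mem[0x1a]=0x29, mem[0x22]=0x1a, mem[0x0f]=0x6e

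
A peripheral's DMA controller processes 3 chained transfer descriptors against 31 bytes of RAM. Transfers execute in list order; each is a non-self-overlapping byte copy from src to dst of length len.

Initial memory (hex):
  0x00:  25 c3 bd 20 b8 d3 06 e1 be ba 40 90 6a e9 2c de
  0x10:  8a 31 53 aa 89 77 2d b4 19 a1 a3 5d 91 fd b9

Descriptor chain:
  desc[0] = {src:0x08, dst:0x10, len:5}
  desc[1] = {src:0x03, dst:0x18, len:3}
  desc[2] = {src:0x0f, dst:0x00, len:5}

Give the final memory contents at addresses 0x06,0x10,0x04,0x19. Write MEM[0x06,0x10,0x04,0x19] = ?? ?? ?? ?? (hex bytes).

MEM[0x06,0x10,0x04,0x19] = 06 be 90 b8

#0 dst[0x10+5] := {0xbe,0xba,0x40,0x90,0x6a}
#1 dst[0x18+3] := {0x20,0xb8,0xd3}
#2 dst[0x00+5] := {0xde,0xbe,0xba,0x40,0x90}
query mem[0x06]=0x06, mem[0x10]=0xbe, mem[0x04]=0x90, mem[0x19]=0xb8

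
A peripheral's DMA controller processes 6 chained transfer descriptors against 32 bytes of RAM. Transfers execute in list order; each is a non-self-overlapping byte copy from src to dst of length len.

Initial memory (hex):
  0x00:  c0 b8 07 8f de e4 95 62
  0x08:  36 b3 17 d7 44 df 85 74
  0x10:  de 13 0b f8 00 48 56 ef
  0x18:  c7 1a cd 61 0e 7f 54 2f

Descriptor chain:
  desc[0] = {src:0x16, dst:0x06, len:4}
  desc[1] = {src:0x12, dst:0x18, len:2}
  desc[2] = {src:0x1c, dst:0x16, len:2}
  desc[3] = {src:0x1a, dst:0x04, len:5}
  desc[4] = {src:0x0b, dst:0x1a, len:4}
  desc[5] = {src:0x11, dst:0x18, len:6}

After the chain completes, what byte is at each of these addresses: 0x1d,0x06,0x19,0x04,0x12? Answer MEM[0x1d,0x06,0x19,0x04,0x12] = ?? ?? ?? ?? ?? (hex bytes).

#0 dst[0x06+4] := {0x56,0xef,0xc7,0x1a}
#1 dst[0x18+2] := {0x0b,0xf8}
#2 dst[0x16+2] := {0x0e,0x7f}
#3 dst[0x04+5] := {0xcd,0x61,0x0e,0x7f,0x54}
#4 dst[0x1a+4] := {0xd7,0x44,0xdf,0x85}
#5 dst[0x18+6] := {0x13,0x0b,0xf8,0x00,0x48,0x0e}
query mem[0x1d]=0x0e, mem[0x06]=0x0e, mem[0x19]=0x0b, mem[0x04]=0xcd, mem[0x12]=0x0b

MEM[0x1d,0x06,0x19,0x04,0x12] = 0e 0e 0b cd 0b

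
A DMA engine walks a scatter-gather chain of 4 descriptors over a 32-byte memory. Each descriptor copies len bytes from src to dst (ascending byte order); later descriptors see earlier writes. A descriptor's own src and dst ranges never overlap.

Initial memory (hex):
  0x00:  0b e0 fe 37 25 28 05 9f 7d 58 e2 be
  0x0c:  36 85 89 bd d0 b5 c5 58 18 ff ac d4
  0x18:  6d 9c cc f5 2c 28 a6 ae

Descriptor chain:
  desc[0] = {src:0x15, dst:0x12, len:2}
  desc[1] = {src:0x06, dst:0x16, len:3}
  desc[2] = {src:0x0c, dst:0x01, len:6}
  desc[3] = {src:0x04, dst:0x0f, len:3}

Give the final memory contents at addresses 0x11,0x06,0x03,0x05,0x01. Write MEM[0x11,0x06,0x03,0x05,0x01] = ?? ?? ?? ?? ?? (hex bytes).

MEM[0x11,0x06,0x03,0x05,0x01] = b5 b5 89 d0 36

D0: mem[0x12..0x13] <- [ff ac]
D1: mem[0x16..0x18] <- [05 9f 7d]
D2: mem[0x01..0x06] <- [36 85 89 bd d0 b5]
D3: mem[0x0f..0x11] <- [bd d0 b5]
query mem[0x11]=0xb5, mem[0x06]=0xb5, mem[0x03]=0x89, mem[0x05]=0xd0, mem[0x01]=0x36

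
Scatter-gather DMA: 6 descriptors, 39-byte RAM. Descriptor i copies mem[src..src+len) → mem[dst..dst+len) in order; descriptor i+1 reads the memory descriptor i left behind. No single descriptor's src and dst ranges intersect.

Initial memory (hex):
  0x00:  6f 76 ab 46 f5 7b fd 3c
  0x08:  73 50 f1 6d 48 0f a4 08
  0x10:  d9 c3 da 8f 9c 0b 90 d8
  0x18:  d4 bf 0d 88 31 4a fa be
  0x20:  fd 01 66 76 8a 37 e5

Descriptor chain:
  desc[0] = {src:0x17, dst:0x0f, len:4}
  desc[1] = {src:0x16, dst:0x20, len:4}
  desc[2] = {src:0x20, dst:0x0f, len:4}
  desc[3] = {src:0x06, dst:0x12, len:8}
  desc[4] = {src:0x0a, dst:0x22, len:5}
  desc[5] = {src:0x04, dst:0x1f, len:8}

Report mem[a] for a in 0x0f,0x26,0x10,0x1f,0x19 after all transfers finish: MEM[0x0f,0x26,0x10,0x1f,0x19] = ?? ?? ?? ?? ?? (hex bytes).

MEM[0x0f,0x26,0x10,0x1f,0x19] = 90 6d d8 f5 0f

#0 dst[0x0f+4] := {0xd8,0xd4,0xbf,0x0d}
#1 dst[0x20+4] := {0x90,0xd8,0xd4,0xbf}
#2 dst[0x0f+4] := {0x90,0xd8,0xd4,0xbf}
#3 dst[0x12+8] := {0xfd,0x3c,0x73,0x50,0xf1,0x6d,0x48,0x0f}
#4 dst[0x22+5] := {0xf1,0x6d,0x48,0x0f,0xa4}
#5 dst[0x1f+8] := {0xf5,0x7b,0xfd,0x3c,0x73,0x50,0xf1,0x6d}
query mem[0x0f]=0x90, mem[0x26]=0x6d, mem[0x10]=0xd8, mem[0x1f]=0xf5, mem[0x19]=0x0f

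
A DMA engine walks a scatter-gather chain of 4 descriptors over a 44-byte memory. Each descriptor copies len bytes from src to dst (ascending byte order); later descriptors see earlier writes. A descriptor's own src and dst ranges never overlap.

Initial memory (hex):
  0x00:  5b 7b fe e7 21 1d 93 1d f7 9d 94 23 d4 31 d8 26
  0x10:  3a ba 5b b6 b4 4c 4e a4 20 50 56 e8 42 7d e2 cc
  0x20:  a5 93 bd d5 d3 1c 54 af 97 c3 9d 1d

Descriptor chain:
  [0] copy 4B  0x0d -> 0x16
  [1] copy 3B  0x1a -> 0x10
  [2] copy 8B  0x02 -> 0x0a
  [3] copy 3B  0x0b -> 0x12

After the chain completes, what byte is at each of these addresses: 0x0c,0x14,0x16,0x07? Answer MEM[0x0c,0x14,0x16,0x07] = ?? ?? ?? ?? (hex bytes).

#0 dst[0x16+4] := {0x31,0xd8,0x26,0x3a}
#1 dst[0x10+3] := {0x56,0xe8,0x42}
#2 dst[0x0a+8] := {0xfe,0xe7,0x21,0x1d,0x93,0x1d,0xf7,0x9d}
#3 dst[0x12+3] := {0xe7,0x21,0x1d}
query mem[0x0c]=0x21, mem[0x14]=0x1d, mem[0x16]=0x31, mem[0x07]=0x1d

MEM[0x0c,0x14,0x16,0x07] = 21 1d 31 1d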